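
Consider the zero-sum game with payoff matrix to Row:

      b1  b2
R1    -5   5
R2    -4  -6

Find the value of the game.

Row minima: R1 → -5, R2 → -6; maximin = -5.
Column maxima: b1 → -4, b2 → 5; minimax = -4.
-5 ≠ -4, so there is no saddle point; optimal play is mixed.
Let Row play R1 with probability p. Expected payoff against b1: (-5)p + (-4)(1−p) = −p − 4; against b2: 5p + (-6)(1−p) = 11p − 6.
Setting these equal: −p − 4 = 11p − 6 ⇒ −12p = -2 ⇒ p = 1/6, and the value is (-1)·(1/6) − 4 = -25/6.
For Column: with q = P(b1), equating R1's and R2's payoffs gives −10q + 5 = 2q − 6 ⇒ q = 11/12.

-25/6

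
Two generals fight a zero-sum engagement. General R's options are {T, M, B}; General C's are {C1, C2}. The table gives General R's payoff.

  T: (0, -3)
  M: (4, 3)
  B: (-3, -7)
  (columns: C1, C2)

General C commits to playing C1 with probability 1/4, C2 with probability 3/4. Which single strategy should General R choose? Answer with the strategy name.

Expected payoff of T: (1/4)·0 + (3/4)·(-3) = -9/4.
Expected payoff of M: (1/4)·4 + (3/4)·3 = 13/4.
Expected payoff of B: (1/4)·(-3) + (3/4)·(-7) = -6.
The largest is 13/4, so General R's best response is M.

M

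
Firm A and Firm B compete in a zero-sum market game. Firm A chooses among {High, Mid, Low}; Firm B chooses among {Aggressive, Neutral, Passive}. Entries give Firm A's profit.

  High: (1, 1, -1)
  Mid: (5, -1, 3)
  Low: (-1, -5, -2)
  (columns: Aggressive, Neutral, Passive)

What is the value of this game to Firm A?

1/3

Row minima: High → -1, Mid → -1, Low → -5; maximin = -1.
Column maxima: Aggressive → 5, Neutral → 1, Passive → 3; minimax = 1.
-1 ≠ 1, so there is no saddle point; optimal play is mixed.
Low is strictly dominated by High, so Firm A never plays it.
Aggressive is strictly dominated by Passive (it gives Firm A strictly more in every row), so Firm B never plays it.
On the remaining 2×2 (High, Mid vs Neutral, Passive):
Let Firm A play High with probability p. Expected payoff against Neutral: 1p + (-1)(1−p) = 2p − 1; against Passive: (-1)p + 3(1−p) = −4p + 3.
Setting these equal: 2p − 1 = −4p + 3 ⇒ 6p = 4 ⇒ p = 2/3, and the value is (2)·(2/3) − 1 = 1/3.
For Firm B: with q = P(Neutral), equating High's and Mid's payoffs gives 2q − 1 = −4q + 3 ⇒ q = 2/3.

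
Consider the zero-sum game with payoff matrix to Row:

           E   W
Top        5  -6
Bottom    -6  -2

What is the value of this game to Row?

-46/15

Row minima: Top → -6, Bottom → -6; maximin = -6.
Column maxima: E → 5, W → -2; minimax = -2.
-6 ≠ -2, so there is no saddle point; optimal play is mixed.
Let Row play Top with probability p. Expected payoff against E: 5p + (-6)(1−p) = 11p − 6; against W: (-6)p + (-2)(1−p) = −4p − 2.
Setting these equal: 11p − 6 = −4p − 2 ⇒ 15p = 4 ⇒ p = 4/15, and the value is (11)·(4/15) − 6 = -46/15.
For Column: with q = P(E), equating Top's and Bottom's payoffs gives 11q − 6 = −4q − 2 ⇒ q = 4/15.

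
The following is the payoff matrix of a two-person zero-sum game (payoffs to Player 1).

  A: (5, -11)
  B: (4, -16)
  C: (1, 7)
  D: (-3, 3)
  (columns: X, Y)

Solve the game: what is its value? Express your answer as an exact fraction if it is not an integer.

23/11

Row minima: A → -11, B → -16, C → 1, D → -3; maximin = 1.
Column maxima: X → 5, Y → 7; minimax = 5.
1 ≠ 5, so there is no saddle point; optimal play is mixed.
B is strictly dominated by A, so Player 1 never plays it.
D is strictly dominated by C, so Player 1 never plays it.
On the remaining 2×2 (A, C vs X, Y):
Let Player 1 play A with probability p. Expected payoff against X: 5p + 1(1−p) = 4p + 1; against Y: (-11)p + 7(1−p) = −18p + 7.
Setting these equal: 4p + 1 = −18p + 7 ⇒ 22p = 6 ⇒ p = 3/11, and the value is (4)·(3/11) + 1 = 23/11.
For Player 2: with q = P(X), equating A's and C's payoffs gives 16q − 11 = −6q + 7 ⇒ q = 9/11.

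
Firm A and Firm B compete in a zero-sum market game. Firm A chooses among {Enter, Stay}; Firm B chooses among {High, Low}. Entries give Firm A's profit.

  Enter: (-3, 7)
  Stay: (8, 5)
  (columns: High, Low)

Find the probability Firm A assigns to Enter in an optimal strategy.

3/13

Row minima: Enter → -3, Stay → 5; maximin = 5.
Column maxima: High → 8, Low → 7; minimax = 7.
5 ≠ 7, so there is no saddle point; optimal play is mixed.
Let Firm A play Enter with probability p. Expected payoff against High: (-3)p + 8(1−p) = −11p + 8; against Low: 7p + 5(1−p) = 2p + 5.
Setting these equal: −11p + 8 = 2p + 5 ⇒ −13p = -3 ⇒ p = 3/13, and the value is (-11)·(3/13) + 8 = 71/13.
For Firm B: with q = P(High), equating Enter's and Stay's payoffs gives −10q + 7 = 3q + 5 ⇒ q = 2/13.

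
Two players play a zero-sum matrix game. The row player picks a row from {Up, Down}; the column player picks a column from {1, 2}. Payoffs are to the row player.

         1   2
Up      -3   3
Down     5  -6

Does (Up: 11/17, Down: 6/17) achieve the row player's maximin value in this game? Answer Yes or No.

Against 1 this mix gives (11/17)·(-3) + (6/17)·5 = -3/17.
Against 2 this mix gives (11/17)·3 + (6/17)·(-6) = -3/17.
All of the column player's active replies (1, 2) yield -3/17, and no column does worse for the row player. The mix makes the column player indifferent and guarantees -3/17, so it is optimal.

Yes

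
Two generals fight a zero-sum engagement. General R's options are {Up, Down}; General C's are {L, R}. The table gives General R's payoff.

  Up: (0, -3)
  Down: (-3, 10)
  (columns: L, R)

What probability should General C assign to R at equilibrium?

Row minima: Up → -3, Down → -3; maximin = -3.
Column maxima: L → 0, R → 10; minimax = 0.
-3 ≠ 0, so there is no saddle point; optimal play is mixed.
Let General R play Up with probability p. Expected payoff against L: 0p + (-3)(1−p) = 3p − 3; against R: (-3)p + 10(1−p) = −13p + 10.
Setting these equal: 3p − 3 = −13p + 10 ⇒ 16p = 13 ⇒ p = 13/16, and the value is (3)·(13/16) − 3 = -9/16.
For General C: with q = P(L), equating Up's and Down's payoffs gives 3q − 3 = −13q + 10 ⇒ q = 13/16.

3/16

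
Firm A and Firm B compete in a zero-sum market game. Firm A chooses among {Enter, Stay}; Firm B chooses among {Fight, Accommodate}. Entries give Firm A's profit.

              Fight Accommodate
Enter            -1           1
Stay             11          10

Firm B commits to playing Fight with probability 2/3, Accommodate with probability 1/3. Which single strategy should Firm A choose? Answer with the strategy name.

Stay

Expected payoff of Enter: (2/3)·(-1) + (1/3)·1 = -1/3.
Expected payoff of Stay: (2/3)·11 + (1/3)·10 = 32/3.
The largest is 32/3, so Firm A's best response is Stay.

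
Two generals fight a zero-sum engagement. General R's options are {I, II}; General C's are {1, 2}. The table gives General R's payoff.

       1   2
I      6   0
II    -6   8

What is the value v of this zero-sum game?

Row minima: I → 0, II → -6; maximin = 0.
Column maxima: 1 → 6, 2 → 8; minimax = 6.
0 ≠ 6, so there is no saddle point; optimal play is mixed.
Let General R play I with probability p. Expected payoff against 1: 6p + (-6)(1−p) = 12p − 6; against 2: 0p + 8(1−p) = −8p + 8.
Setting these equal: 12p − 6 = −8p + 8 ⇒ 20p = 14 ⇒ p = 7/10, and the value is (12)·(7/10) − 6 = 12/5.
For General C: with q = P(1), equating I's and II's payoffs gives 6q = −14q + 8 ⇒ q = 2/5.

12/5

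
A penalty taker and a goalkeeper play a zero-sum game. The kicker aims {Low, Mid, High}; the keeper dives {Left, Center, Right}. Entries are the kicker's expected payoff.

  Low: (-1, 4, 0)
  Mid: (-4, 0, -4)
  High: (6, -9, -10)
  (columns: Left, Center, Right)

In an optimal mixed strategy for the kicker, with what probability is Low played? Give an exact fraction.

Row minima: Low → -1, Mid → -4, High → -10; maximin = -1.
Column maxima: Left → 6, Center → 4, Right → 0; minimax = 0.
-1 ≠ 0, so there is no saddle point; optimal play is mixed.
Mid is strictly dominated by Low, so the kicker never plays it.
Center is strictly dominated by Right (it gives the kicker strictly more in every row), so the keeper never plays it.
On the remaining 2×2 (Low, High vs Left, Right):
Let the kicker play Low with probability p. Expected payoff against Left: (-1)p + 6(1−p) = −7p + 6; against Right: 0p + (-10)(1−p) = 10p − 10.
Setting these equal: −7p + 6 = 10p − 10 ⇒ −17p = -16 ⇒ p = 16/17, and the value is (-7)·(16/17) + 6 = -10/17.
For the keeper: with q = P(Left), equating Low's and High's payoffs gives −q = 16q − 10 ⇒ q = 10/17.

16/17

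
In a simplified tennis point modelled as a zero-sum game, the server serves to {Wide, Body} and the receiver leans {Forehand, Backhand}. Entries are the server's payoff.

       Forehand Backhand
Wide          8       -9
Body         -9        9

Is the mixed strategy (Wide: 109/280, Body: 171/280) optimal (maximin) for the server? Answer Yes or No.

Against Forehand this mix gives (109/280)·8 + (171/280)·(-9) = -667/280.
Against Backhand this mix gives (109/280)·(-9) + (171/280)·9 = 279/140.
The receiver will play Forehand, holding the server to -667/280. Shifting weight toward the row that does better against Forehand would raise this floor (the equalizing mix achieves -9/35 against both Forehand and Backhand), so the proposed strategy is not optimal.

No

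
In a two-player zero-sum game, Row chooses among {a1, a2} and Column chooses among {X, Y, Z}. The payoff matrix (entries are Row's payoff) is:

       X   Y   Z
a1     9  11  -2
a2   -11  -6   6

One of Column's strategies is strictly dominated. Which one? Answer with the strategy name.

Y

X holds Row's payoff strictly below Y in every row: 9 < 11, -11 < -6.
So Y is strictly dominated for Column.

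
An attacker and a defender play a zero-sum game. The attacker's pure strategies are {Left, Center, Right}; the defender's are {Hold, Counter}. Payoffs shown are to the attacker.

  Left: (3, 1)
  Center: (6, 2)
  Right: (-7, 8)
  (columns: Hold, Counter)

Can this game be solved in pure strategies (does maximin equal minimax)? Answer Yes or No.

No

Row minima: Left → 1, Center → 2, Right → -7; maximin = 2.
Column maxima: Hold → 6, Counter → 8; minimax = 6.
2 ≠ 6, so no pure-strategy equilibrium exists.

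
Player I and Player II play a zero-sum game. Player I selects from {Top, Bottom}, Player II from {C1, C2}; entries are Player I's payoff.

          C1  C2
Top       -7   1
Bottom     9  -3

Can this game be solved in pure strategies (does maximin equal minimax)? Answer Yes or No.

No

Row minima: Top → -7, Bottom → -3; maximin = -3.
Column maxima: C1 → 9, C2 → 1; minimax = 1.
-3 ≠ 1, so no pure-strategy equilibrium exists.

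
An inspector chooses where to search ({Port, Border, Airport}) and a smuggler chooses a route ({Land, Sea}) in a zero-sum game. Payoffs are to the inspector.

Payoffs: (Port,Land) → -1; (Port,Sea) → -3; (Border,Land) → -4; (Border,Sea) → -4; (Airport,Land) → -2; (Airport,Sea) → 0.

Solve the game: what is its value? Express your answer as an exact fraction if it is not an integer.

Row minima: Port → -3, Border → -4, Airport → -2; maximin = -2.
Column maxima: Land → -1, Sea → 0; minimax = -1.
-2 ≠ -1, so there is no saddle point; optimal play is mixed.
Border is strictly dominated by Port, so the inspector never plays it.
On the remaining 2×2 (Port, Airport vs Land, Sea):
Let the inspector play Port with probability p. Expected payoff against Land: (-1)p + (-2)(1−p) = p − 2; against Sea: (-3)p + 0(1−p) = −3p.
Setting these equal: p − 2 = −3p ⇒ 4p = 2 ⇒ p = 1/2, and the value is (1)·(1/2) − 2 = -3/2.
For the smuggler: with q = P(Land), equating Port's and Airport's payoffs gives 2q − 3 = −2q ⇒ q = 3/4.

-3/2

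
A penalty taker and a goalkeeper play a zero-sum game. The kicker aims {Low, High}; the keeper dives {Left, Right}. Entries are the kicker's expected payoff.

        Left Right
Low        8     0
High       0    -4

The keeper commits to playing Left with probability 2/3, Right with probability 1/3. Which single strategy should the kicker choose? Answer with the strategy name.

Expected payoff of Low: (2/3)·8 + (1/3)·0 = 16/3.
Expected payoff of High: (2/3)·0 + (1/3)·(-4) = -4/3.
The largest is 16/3, so the kicker's best response is Low.

Low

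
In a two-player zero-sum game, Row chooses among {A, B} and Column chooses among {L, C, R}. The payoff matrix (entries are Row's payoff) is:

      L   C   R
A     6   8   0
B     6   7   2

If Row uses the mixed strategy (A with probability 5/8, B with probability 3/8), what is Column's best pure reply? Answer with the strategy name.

If Column plays L, Row's expected payoff is (5/8)·6 + (3/8)·6 = 6.
If Column plays C, Row's expected payoff is (5/8)·8 + (3/8)·7 = 61/8.
If Column plays R, Row's expected payoff is (5/8)·0 + (3/8)·2 = 3/4.
Column minimizes Row's payoff; the smallest is 3/4, so the best response is R.

R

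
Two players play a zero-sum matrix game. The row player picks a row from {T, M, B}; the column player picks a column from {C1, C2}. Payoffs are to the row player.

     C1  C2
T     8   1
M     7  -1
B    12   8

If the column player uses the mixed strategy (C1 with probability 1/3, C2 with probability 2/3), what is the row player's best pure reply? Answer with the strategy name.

B

Expected payoff of T: (1/3)·8 + (2/3)·1 = 10/3.
Expected payoff of M: (1/3)·7 + (2/3)·(-1) = 5/3.
Expected payoff of B: (1/3)·12 + (2/3)·8 = 28/3.
The largest is 28/3, so the row player's best response is B.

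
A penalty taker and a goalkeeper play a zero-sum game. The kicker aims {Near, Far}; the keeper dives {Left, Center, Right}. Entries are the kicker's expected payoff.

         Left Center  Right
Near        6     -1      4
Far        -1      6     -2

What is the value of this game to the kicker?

Row minima: Near → -1, Far → -2; maximin = -1.
Column maxima: Left → 6, Center → 6, Right → 4; minimax = 4.
-1 ≠ 4, so there is no saddle point; optimal play is mixed.
Left is strictly dominated by Right (it gives the kicker strictly more in every row), so the keeper never plays it.
On the remaining 2×2 (Near, Far vs Center, Right):
Let the kicker play Near with probability p. Expected payoff against Center: (-1)p + 6(1−p) = −7p + 6; against Right: 4p + (-2)(1−p) = 6p − 2.
Setting these equal: −7p + 6 = 6p − 2 ⇒ −13p = -8 ⇒ p = 8/13, and the value is (-7)·(8/13) + 6 = 22/13.
For the keeper: with q = P(Center), equating Near's and Far's payoffs gives −5q + 4 = 8q − 2 ⇒ q = 6/13.

22/13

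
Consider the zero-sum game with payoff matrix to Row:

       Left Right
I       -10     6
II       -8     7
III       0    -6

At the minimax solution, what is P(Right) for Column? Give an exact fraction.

8/21

Row minima: I → -10, II → -8, III → -6; maximin = -6.
Column maxima: Left → 0, Right → 7; minimax = 0.
-6 ≠ 0, so there is no saddle point; optimal play is mixed.
I is strictly dominated by II, so Row never plays it.
On the remaining 2×2 (II, III vs Left, Right):
Let Row play II with probability p. Expected payoff against Left: (-8)p + 0(1−p) = −8p; against Right: 7p + (-6)(1−p) = 13p − 6.
Setting these equal: −8p = 13p − 6 ⇒ −21p = -6 ⇒ p = 2/7, and the value is (-8)·(2/7) = -16/7.
For Column: with q = P(Left), equating II's and III's payoffs gives −15q + 7 = 6q − 6 ⇒ q = 13/21.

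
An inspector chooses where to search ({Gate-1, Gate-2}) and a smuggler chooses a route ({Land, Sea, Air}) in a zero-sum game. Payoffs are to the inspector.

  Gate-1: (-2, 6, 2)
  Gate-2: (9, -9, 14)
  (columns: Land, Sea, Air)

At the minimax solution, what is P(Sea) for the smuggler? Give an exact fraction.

11/26

Row minima: Gate-1 → -2, Gate-2 → -9; maximin = -2.
Column maxima: Land → 9, Sea → 6, Air → 14; minimax = 6.
-2 ≠ 6, so there is no saddle point; optimal play is mixed.
Air is strictly dominated by Land (it gives the inspector strictly more in every row), so the smuggler never plays it.
On the remaining 2×2 (Gate-1, Gate-2 vs Land, Sea):
Let the inspector play Gate-1 with probability p. Expected payoff against Land: (-2)p + 9(1−p) = −11p + 9; against Sea: 6p + (-9)(1−p) = 15p − 9.
Setting these equal: −11p + 9 = 15p − 9 ⇒ −26p = -18 ⇒ p = 9/13, and the value is (-11)·(9/13) + 9 = 18/13.
For the smuggler: with q = P(Land), equating Gate-1's and Gate-2's payoffs gives −8q + 6 = 18q − 9 ⇒ q = 15/26.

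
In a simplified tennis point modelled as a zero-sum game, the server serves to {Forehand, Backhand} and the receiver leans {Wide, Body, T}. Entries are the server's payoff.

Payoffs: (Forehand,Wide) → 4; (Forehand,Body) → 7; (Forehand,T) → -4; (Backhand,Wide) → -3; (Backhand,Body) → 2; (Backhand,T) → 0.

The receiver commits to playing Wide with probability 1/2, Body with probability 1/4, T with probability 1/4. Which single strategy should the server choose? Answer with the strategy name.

Expected payoff of Forehand: (1/2)·4 + (1/4)·7 + (1/4)·(-4) = 11/4.
Expected payoff of Backhand: (1/2)·(-3) + (1/4)·2 + (1/4)·0 = -1.
The largest is 11/4, so the server's best response is Forehand.

Forehand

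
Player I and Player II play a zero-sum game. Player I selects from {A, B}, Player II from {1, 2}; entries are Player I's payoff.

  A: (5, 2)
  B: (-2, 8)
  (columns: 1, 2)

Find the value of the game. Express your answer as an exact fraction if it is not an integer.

44/13

Row minima: A → 2, B → -2; maximin = 2.
Column maxima: 1 → 5, 2 → 8; minimax = 5.
2 ≠ 5, so there is no saddle point; optimal play is mixed.
Let Player I play A with probability p. Expected payoff against 1: 5p + (-2)(1−p) = 7p − 2; against 2: 2p + 8(1−p) = −6p + 8.
Setting these equal: 7p − 2 = −6p + 8 ⇒ 13p = 10 ⇒ p = 10/13, and the value is (7)·(10/13) − 2 = 44/13.
For Player II: with q = P(1), equating A's and B's payoffs gives 3q + 2 = −10q + 8 ⇒ q = 6/13.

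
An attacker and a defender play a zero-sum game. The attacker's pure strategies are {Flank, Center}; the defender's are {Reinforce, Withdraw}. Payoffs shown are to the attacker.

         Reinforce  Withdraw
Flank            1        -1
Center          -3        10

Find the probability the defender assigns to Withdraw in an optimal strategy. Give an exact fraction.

4/15

Row minima: Flank → -1, Center → -3; maximin = -1.
Column maxima: Reinforce → 1, Withdraw → 10; minimax = 1.
-1 ≠ 1, so there is no saddle point; optimal play is mixed.
Let the attacker play Flank with probability p. Expected payoff against Reinforce: 1p + (-3)(1−p) = 4p − 3; against Withdraw: (-1)p + 10(1−p) = −11p + 10.
Setting these equal: 4p − 3 = −11p + 10 ⇒ 15p = 13 ⇒ p = 13/15, and the value is (4)·(13/15) − 3 = 7/15.
For the defender: with q = P(Reinforce), equating Flank's and Center's payoffs gives 2q − 1 = −13q + 10 ⇒ q = 11/15.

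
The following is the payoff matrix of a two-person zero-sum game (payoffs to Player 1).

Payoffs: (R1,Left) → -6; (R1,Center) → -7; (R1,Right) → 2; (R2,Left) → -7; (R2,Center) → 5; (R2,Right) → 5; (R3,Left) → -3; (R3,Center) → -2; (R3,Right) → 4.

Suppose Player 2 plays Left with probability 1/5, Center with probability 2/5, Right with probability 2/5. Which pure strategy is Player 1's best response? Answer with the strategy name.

Expected payoff of R1: (1/5)·(-6) + (2/5)·(-7) + (2/5)·2 = -16/5.
Expected payoff of R2: (1/5)·(-7) + (2/5)·5 + (2/5)·5 = 13/5.
Expected payoff of R3: (1/5)·(-3) + (2/5)·(-2) + (2/5)·4 = 1/5.
The largest is 13/5, so Player 1's best response is R2.

R2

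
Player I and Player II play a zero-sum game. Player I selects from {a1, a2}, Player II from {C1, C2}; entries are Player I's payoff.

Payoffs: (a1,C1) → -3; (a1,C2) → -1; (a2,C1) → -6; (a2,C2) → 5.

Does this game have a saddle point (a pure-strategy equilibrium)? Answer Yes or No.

Yes

Row minima: a1 → -3, a2 → -6; maximin = -3.
Column maxima: C1 → -3, C2 → 5; minimax = -3.
maximin = minimax = -3, so a saddle point exists.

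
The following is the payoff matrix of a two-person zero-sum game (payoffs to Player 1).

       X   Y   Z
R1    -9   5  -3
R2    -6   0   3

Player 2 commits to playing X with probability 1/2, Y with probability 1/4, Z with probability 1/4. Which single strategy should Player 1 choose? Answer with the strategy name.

Expected payoff of R1: (1/2)·(-9) + (1/4)·5 + (1/4)·(-3) = -4.
Expected payoff of R2: (1/2)·(-6) + (1/4)·0 + (1/4)·3 = -9/4.
The largest is -9/4, so Player 1's best response is R2.

R2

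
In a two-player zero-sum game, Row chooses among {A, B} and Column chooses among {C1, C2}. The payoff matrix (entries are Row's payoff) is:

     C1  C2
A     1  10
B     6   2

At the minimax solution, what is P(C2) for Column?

Row minima: A → 1, B → 2; maximin = 2.
Column maxima: C1 → 6, C2 → 10; minimax = 6.
2 ≠ 6, so there is no saddle point; optimal play is mixed.
Let Row play A with probability p. Expected payoff against C1: 1p + 6(1−p) = −5p + 6; against C2: 10p + 2(1−p) = 8p + 2.
Setting these equal: −5p + 6 = 8p + 2 ⇒ −13p = -4 ⇒ p = 4/13, and the value is (-5)·(4/13) + 6 = 58/13.
For Column: with q = P(C1), equating A's and B's payoffs gives −9q + 10 = 4q + 2 ⇒ q = 8/13.

5/13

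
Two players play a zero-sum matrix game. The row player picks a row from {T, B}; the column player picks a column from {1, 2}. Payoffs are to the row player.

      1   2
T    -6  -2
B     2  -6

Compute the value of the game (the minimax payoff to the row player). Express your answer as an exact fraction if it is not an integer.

Row minima: T → -6, B → -6; maximin = -6.
Column maxima: 1 → 2, 2 → -2; minimax = -2.
-6 ≠ -2, so there is no saddle point; optimal play is mixed.
Let the row player play T with probability p. Expected payoff against 1: (-6)p + 2(1−p) = −8p + 2; against 2: (-2)p + (-6)(1−p) = 4p − 6.
Setting these equal: −8p + 2 = 4p − 6 ⇒ −12p = -8 ⇒ p = 2/3, and the value is (-8)·(2/3) + 2 = -10/3.
For the column player: with q = P(1), equating T's and B's payoffs gives −4q − 2 = 8q − 6 ⇒ q = 1/3.

-10/3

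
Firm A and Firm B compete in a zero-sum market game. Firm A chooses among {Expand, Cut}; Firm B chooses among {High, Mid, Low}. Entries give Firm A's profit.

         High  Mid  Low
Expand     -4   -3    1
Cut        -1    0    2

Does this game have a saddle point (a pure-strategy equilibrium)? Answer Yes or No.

Row minima: Expand → -4, Cut → -1; maximin = -1.
Column maxima: High → -1, Mid → 0, Low → 2; minimax = -1.
maximin = minimax = -1, so a saddle point exists.

Yes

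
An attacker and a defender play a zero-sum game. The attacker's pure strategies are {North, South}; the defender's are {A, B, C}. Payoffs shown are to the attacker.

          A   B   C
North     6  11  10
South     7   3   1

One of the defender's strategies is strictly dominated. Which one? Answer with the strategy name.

C holds the attacker's payoff strictly below B in every row: 10 < 11, 1 < 3.
So B is strictly dominated for the defender.

B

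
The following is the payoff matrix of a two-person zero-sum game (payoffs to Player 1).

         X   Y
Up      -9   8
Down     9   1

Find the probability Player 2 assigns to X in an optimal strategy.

Row minima: Up → -9, Down → 1; maximin = 1.
Column maxima: X → 9, Y → 8; minimax = 8.
1 ≠ 8, so there is no saddle point; optimal play is mixed.
Let Player 1 play Up with probability p. Expected payoff against X: (-9)p + 9(1−p) = −18p + 9; against Y: 8p + 1(1−p) = 7p + 1.
Setting these equal: −18p + 9 = 7p + 1 ⇒ −25p = -8 ⇒ p = 8/25, and the value is (-18)·(8/25) + 9 = 81/25.
For Player 2: with q = P(X), equating Up's and Down's payoffs gives −17q + 8 = 8q + 1 ⇒ q = 7/25.

7/25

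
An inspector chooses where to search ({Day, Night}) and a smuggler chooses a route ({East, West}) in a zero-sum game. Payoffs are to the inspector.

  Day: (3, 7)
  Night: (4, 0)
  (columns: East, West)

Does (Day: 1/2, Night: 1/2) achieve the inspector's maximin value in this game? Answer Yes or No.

Yes

Against East this mix gives (1/2)·3 + (1/2)·4 = 7/2.
Against West this mix gives (1/2)·7 + (1/2)·0 = 7/2.
All of the smuggler's active replies (East, West) yield 7/2, and no column does worse for the inspector. The mix makes the smuggler indifferent and guarantees 7/2, so it is optimal.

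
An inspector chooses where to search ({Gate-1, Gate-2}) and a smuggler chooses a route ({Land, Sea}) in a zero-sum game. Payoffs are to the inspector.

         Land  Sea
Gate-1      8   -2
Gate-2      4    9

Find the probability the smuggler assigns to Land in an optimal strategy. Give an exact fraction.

Row minima: Gate-1 → -2, Gate-2 → 4; maximin = 4.
Column maxima: Land → 8, Sea → 9; minimax = 8.
4 ≠ 8, so there is no saddle point; optimal play is mixed.
Let the inspector play Gate-1 with probability p. Expected payoff against Land: 8p + 4(1−p) = 4p + 4; against Sea: (-2)p + 9(1−p) = −11p + 9.
Setting these equal: 4p + 4 = −11p + 9 ⇒ 15p = 5 ⇒ p = 1/3, and the value is (4)·(1/3) + 4 = 16/3.
For the smuggler: with q = P(Land), equating Gate-1's and Gate-2's payoffs gives 10q − 2 = −5q + 9 ⇒ q = 11/15.

11/15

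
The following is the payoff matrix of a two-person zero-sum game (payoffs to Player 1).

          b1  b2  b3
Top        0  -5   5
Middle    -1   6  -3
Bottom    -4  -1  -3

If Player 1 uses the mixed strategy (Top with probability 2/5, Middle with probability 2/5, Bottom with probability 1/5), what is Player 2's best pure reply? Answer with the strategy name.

If Player 2 plays b1, Player 1's expected payoff is (2/5)·0 + (2/5)·(-1) + (1/5)·(-4) = -6/5.
If Player 2 plays b2, Player 1's expected payoff is (2/5)·(-5) + (2/5)·6 + (1/5)·(-1) = 1/5.
If Player 2 plays b3, Player 1's expected payoff is (2/5)·5 + (2/5)·(-3) + (1/5)·(-3) = 1/5.
Player 2 minimizes Player 1's payoff; the smallest is -6/5, so the best response is b1.

b1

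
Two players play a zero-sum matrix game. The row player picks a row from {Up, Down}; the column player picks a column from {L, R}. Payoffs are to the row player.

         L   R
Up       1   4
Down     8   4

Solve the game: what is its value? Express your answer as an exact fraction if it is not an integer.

Row minima: Up → 1, Down → 4; maximin = 4.
Column maxima: L → 8, R → 4; minimax = 4.
Since maximin = minimax = 4, there is a saddle point and the value is 4.

4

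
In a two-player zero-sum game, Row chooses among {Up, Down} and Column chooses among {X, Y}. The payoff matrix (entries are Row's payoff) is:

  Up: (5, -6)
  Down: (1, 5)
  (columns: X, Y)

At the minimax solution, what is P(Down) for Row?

Row minima: Up → -6, Down → 1; maximin = 1.
Column maxima: X → 5, Y → 5; minimax = 5.
1 ≠ 5, so there is no saddle point; optimal play is mixed.
Let Row play Up with probability p. Expected payoff against X: 5p + 1(1−p) = 4p + 1; against Y: (-6)p + 5(1−p) = −11p + 5.
Setting these equal: 4p + 1 = −11p + 5 ⇒ 15p = 4 ⇒ p = 4/15, and the value is (4)·(4/15) + 1 = 31/15.
For Column: with q = P(X), equating Up's and Down's payoffs gives 11q − 6 = −4q + 5 ⇒ q = 11/15.

11/15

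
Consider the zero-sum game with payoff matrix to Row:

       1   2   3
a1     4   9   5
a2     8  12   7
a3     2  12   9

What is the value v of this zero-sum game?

29/4

Row minima: a1 → 4, a2 → 7, a3 → 2; maximin = 7.
Column maxima: 1 → 8, 2 → 12, 3 → 9; minimax = 8.
7 ≠ 8, so there is no saddle point; optimal play is mixed.
a1 is strictly dominated by a2, so Row never plays it.
2 is strictly dominated by 1 (it gives Row strictly more in every row), so Column never plays it.
On the remaining 2×2 (a2, a3 vs 1, 3):
Let Row play a2 with probability p. Expected payoff against 1: 8p + 2(1−p) = 6p + 2; against 3: 7p + 9(1−p) = −2p + 9.
Setting these equal: 6p + 2 = −2p + 9 ⇒ 8p = 7 ⇒ p = 7/8, and the value is (6)·(7/8) + 2 = 29/4.
For Column: with q = P(1), equating a2's and a3's payoffs gives q + 7 = −7q + 9 ⇒ q = 1/4.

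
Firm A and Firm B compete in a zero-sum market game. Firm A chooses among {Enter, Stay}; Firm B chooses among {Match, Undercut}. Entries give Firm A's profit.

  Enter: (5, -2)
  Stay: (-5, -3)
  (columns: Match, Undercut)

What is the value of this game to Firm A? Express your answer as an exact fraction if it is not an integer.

Row minima: Enter → -2, Stay → -5; maximin = -2.
Column maxima: Match → 5, Undercut → -2; minimax = -2.
Since maximin = minimax = -2, there is a saddle point and the value is -2.

-2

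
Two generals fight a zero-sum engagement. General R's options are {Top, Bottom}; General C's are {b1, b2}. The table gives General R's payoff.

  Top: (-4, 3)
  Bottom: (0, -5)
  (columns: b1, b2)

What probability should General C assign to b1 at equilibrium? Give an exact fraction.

2/3

Row minima: Top → -4, Bottom → -5; maximin = -4.
Column maxima: b1 → 0, b2 → 3; minimax = 0.
-4 ≠ 0, so there is no saddle point; optimal play is mixed.
Let General R play Top with probability p. Expected payoff against b1: (-4)p + 0(1−p) = −4p; against b2: 3p + (-5)(1−p) = 8p − 5.
Setting these equal: −4p = 8p − 5 ⇒ −12p = -5 ⇒ p = 5/12, and the value is (-4)·(5/12) = -5/3.
For General C: with q = P(b1), equating Top's and Bottom's payoffs gives −7q + 3 = 5q − 5 ⇒ q = 2/3.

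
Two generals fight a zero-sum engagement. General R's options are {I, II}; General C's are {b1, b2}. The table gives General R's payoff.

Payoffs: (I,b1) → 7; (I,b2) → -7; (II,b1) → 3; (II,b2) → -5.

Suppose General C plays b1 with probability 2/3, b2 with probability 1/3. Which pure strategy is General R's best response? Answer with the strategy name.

Expected payoff of I: (2/3)·7 + (1/3)·(-7) = 7/3.
Expected payoff of II: (2/3)·3 + (1/3)·(-5) = 1/3.
The largest is 7/3, so General R's best response is I.

I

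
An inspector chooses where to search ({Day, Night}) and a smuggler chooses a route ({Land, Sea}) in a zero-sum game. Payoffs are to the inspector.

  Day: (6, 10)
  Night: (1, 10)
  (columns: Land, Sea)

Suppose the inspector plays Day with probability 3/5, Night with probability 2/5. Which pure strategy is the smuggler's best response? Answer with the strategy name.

If the smuggler plays Land, the inspector's expected payoff is (3/5)·6 + (2/5)·1 = 4.
If the smuggler plays Sea, the inspector's expected payoff is (3/5)·10 + (2/5)·10 = 10.
The smuggler minimizes the inspector's payoff; the smallest is 4, so the best response is Land.

Land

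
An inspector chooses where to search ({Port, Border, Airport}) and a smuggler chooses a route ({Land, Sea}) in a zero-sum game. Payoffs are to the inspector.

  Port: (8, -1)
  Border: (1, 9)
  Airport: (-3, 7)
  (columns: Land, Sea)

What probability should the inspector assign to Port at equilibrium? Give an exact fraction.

Row minima: Port → -1, Border → 1, Airport → -3; maximin = 1.
Column maxima: Land → 8, Sea → 9; minimax = 8.
1 ≠ 8, so there is no saddle point; optimal play is mixed.
Airport is strictly dominated by Border, so the inspector never plays it.
On the remaining 2×2 (Port, Border vs Land, Sea):
Let the inspector play Port with probability p. Expected payoff against Land: 8p + 1(1−p) = 7p + 1; against Sea: (-1)p + 9(1−p) = −10p + 9.
Setting these equal: 7p + 1 = −10p + 9 ⇒ 17p = 8 ⇒ p = 8/17, and the value is (7)·(8/17) + 1 = 73/17.
For the smuggler: with q = P(Land), equating Port's and Border's payoffs gives 9q − 1 = −8q + 9 ⇒ q = 10/17.

8/17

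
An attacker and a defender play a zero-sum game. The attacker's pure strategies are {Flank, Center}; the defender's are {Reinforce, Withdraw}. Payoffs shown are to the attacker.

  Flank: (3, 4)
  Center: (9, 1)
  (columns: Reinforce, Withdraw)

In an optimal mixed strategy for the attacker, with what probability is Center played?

1/9

Row minima: Flank → 3, Center → 1; maximin = 3.
Column maxima: Reinforce → 9, Withdraw → 4; minimax = 4.
3 ≠ 4, so there is no saddle point; optimal play is mixed.
Let the attacker play Flank with probability p. Expected payoff against Reinforce: 3p + 9(1−p) = −6p + 9; against Withdraw: 4p + 1(1−p) = 3p + 1.
Setting these equal: −6p + 9 = 3p + 1 ⇒ −9p = -8 ⇒ p = 8/9, and the value is (-6)·(8/9) + 9 = 11/3.
For the defender: with q = P(Reinforce), equating Flank's and Center's payoffs gives −q + 4 = 8q + 1 ⇒ q = 1/3.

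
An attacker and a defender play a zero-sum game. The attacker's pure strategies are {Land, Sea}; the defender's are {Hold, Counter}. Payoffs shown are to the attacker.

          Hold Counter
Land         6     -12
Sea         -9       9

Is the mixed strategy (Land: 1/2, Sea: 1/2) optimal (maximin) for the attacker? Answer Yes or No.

Yes

Against Hold this mix gives (1/2)·6 + (1/2)·(-9) = -3/2.
Against Counter this mix gives (1/2)·(-12) + (1/2)·9 = -3/2.
All of the defender's active replies (Hold, Counter) yield -3/2, and no column does worse for the attacker. The mix makes the defender indifferent and guarantees -3/2, so it is optimal.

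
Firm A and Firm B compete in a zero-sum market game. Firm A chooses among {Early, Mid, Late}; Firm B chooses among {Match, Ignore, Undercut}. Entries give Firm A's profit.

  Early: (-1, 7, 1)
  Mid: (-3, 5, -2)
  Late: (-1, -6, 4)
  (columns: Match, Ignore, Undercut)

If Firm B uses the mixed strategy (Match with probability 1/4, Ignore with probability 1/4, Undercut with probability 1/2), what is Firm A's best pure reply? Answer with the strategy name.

Expected payoff of Early: (1/4)·(-1) + (1/4)·7 + (1/2)·1 = 2.
Expected payoff of Mid: (1/4)·(-3) + (1/4)·5 + (1/2)·(-2) = -1/2.
Expected payoff of Late: (1/4)·(-1) + (1/4)·(-6) + (1/2)·4 = 1/4.
The largest is 2, so Firm A's best response is Early.

Early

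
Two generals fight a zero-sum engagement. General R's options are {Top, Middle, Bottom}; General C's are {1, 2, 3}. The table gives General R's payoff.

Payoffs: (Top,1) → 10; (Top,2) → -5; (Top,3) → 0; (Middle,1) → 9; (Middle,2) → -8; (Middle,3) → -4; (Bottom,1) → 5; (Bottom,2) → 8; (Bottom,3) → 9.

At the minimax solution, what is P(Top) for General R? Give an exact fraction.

1/6

Row minima: Top → -5, Middle → -8, Bottom → 5; maximin = 5.
Column maxima: 1 → 10, 2 → 8, 3 → 9; minimax = 8.
5 ≠ 8, so there is no saddle point; optimal play is mixed.
Middle is strictly dominated by Top, so General R never plays it.
3 is strictly dominated by 2 (it gives General R strictly more in every row), so General C never plays it.
On the remaining 2×2 (Top, Bottom vs 1, 2):
Let General R play Top with probability p. Expected payoff against 1: 10p + 5(1−p) = 5p + 5; against 2: (-5)p + 8(1−p) = −13p + 8.
Setting these equal: 5p + 5 = −13p + 8 ⇒ 18p = 3 ⇒ p = 1/6, and the value is (5)·(1/6) + 5 = 35/6.
For General C: with q = P(1), equating Top's and Bottom's payoffs gives 15q − 5 = −3q + 8 ⇒ q = 13/18.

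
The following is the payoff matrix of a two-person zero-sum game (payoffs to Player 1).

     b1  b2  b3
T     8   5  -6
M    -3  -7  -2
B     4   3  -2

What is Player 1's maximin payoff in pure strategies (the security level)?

Row minima: T → -6, M → -7, B → -2.
The best of these is -2.

-2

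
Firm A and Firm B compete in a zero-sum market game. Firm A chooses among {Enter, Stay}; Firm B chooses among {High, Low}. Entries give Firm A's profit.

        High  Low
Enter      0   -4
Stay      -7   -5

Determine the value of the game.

-4

Row minima: Enter → -4, Stay → -7; maximin = -4.
Column maxima: High → 0, Low → -4; minimax = -4.
Since maximin = minimax = -4, there is a saddle point and the value is -4.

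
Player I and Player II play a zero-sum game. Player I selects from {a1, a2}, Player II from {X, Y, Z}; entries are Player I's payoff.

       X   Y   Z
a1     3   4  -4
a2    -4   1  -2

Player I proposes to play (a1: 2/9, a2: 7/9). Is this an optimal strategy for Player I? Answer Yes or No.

Yes

Against X this mix gives (2/9)·3 + (7/9)·(-4) = -22/9.
Against Y this mix gives (2/9)·4 + (7/9)·1 = 5/3.
Against Z this mix gives (2/9)·(-4) + (7/9)·(-2) = -22/9.
All of Player II's active replies (X, Z) yield -22/9, and no column does worse for Player I. The mix makes Player II indifferent and guarantees -22/9, so it is optimal.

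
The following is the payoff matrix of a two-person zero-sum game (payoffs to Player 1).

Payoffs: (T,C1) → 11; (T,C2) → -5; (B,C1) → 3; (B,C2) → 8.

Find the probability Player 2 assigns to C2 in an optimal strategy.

Row minima: T → -5, B → 3; maximin = 3.
Column maxima: C1 → 11, C2 → 8; minimax = 8.
3 ≠ 8, so there is no saddle point; optimal play is mixed.
Let Player 1 play T with probability p. Expected payoff against C1: 11p + 3(1−p) = 8p + 3; against C2: (-5)p + 8(1−p) = −13p + 8.
Setting these equal: 8p + 3 = −13p + 8 ⇒ 21p = 5 ⇒ p = 5/21, and the value is (8)·(5/21) + 3 = 103/21.
For Player 2: with q = P(C1), equating T's and B's payoffs gives 16q − 5 = −5q + 8 ⇒ q = 13/21.

8/21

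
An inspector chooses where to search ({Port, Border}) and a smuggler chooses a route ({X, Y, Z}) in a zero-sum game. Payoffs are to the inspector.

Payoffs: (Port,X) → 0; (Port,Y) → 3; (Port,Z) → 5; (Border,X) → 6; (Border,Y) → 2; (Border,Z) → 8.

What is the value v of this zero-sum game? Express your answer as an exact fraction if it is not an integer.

Row minima: Port → 0, Border → 2; maximin = 2.
Column maxima: X → 6, Y → 3, Z → 8; minimax = 3.
2 ≠ 3, so there is no saddle point; optimal play is mixed.
Z is strictly dominated by X (it gives the inspector strictly more in every row), so the smuggler never plays it.
On the remaining 2×2 (Port, Border vs X, Y):
Let the inspector play Port with probability p. Expected payoff against X: 0p + 6(1−p) = −6p + 6; against Y: 3p + 2(1−p) = p + 2.
Setting these equal: −6p + 6 = p + 2 ⇒ −7p = -4 ⇒ p = 4/7, and the value is (-6)·(4/7) + 6 = 18/7.
For the smuggler: with q = P(X), equating Port's and Border's payoffs gives −3q + 3 = 4q + 2 ⇒ q = 1/7.

18/7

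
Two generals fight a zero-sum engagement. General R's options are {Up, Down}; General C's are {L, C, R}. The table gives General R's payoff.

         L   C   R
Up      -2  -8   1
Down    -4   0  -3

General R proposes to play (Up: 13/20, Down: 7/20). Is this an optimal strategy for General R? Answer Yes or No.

Against L this mix gives (13/20)·(-2) + (7/20)·(-4) = -27/10.
Against C this mix gives (13/20)·(-8) + (7/20)·0 = -26/5.
Against R this mix gives (13/20)·1 + (7/20)·(-3) = -2/5.
General C will play C, holding General R to -26/5. Shifting weight toward the row that does better against C would raise this floor (the equalizing mix achieves -16/5 against both C and L), so the proposed strategy is not optimal.

No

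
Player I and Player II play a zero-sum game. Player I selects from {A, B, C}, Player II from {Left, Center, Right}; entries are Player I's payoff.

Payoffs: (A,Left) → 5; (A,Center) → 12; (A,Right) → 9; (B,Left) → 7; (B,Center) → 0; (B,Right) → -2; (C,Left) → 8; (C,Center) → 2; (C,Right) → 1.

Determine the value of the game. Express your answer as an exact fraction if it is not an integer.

67/11

Row minima: A → 5, B → -2, C → 1; maximin = 5.
Column maxima: Left → 8, Center → 12, Right → 9; minimax = 8.
5 ≠ 8, so there is no saddle point; optimal play is mixed.
B is strictly dominated by C, so Player I never plays it.
Center is strictly dominated by Right (it gives Player I strictly more in every row), so Player II never plays it.
On the remaining 2×2 (A, C vs Left, Right):
Let Player I play A with probability p. Expected payoff against Left: 5p + 8(1−p) = −3p + 8; against Right: 9p + 1(1−p) = 8p + 1.
Setting these equal: −3p + 8 = 8p + 1 ⇒ −11p = -7 ⇒ p = 7/11, and the value is (-3)·(7/11) + 8 = 67/11.
For Player II: with q = P(Left), equating A's and C's payoffs gives −4q + 9 = 7q + 1 ⇒ q = 8/11.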